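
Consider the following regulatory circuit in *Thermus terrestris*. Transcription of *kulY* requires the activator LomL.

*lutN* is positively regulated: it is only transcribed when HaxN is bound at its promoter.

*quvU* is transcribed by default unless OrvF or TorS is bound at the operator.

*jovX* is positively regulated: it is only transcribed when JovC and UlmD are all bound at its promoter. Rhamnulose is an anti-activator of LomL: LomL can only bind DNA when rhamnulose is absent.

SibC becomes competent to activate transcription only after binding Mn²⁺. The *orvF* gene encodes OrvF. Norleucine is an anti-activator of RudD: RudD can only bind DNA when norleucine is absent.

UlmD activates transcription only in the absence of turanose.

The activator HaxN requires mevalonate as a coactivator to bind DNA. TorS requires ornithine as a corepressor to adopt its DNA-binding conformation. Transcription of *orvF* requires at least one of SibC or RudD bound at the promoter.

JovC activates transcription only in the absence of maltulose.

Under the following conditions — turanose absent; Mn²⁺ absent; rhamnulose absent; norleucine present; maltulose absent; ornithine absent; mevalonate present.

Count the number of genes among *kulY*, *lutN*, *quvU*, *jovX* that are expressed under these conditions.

4

Rhamnulose is absent, so LomL is active.
No repressor is bound and LomL is active, so *kulY* is transcribed.
→ *kulY* is ON.
Mevalonate is present, so HaxN is active.
No repressor is bound and HaxN is active, so *lutN* is transcribed.
→ *lutN* is ON.
Mn²⁺ is absent, so SibC is inactive.
Norleucine is present, so RudD is inactive.
No activator is available at the *orvF* promoter, so *orvF* is not transcribed.
So OrvF is not produced.
Ornithine is absent, so TorS is inactive.
With no repressor bound, *quvU* is transcribed.
→ *quvU* is ON.
Maltulose is absent, so JovC is active.
Turanose is absent, so UlmD is active.
No repressor is bound and JovC and UlmD are active, so *jovX* is transcribed.
→ *jovX* is ON.
4 of the 4 genes are transcribed.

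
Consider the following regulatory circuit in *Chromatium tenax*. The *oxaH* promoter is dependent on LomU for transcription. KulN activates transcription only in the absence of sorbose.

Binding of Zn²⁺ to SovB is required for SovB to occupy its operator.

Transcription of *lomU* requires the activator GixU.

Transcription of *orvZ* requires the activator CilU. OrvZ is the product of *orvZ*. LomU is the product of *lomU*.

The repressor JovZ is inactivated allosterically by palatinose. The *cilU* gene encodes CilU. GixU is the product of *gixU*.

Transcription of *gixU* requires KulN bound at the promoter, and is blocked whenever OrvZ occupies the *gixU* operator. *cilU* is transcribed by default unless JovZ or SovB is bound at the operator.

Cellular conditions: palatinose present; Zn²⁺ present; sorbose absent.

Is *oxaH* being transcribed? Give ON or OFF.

ON

Palatinose is present, so JovZ is inactive.
Zn²⁺ is present, so SovB is active.
With repressor SovB bound, *cilU* is not transcribed.
So CilU is not produced.
Required activator CilU is absent, so *orvZ* is not transcribed.
So OrvZ is not produced.
Sorbose is absent, so KulN is active.
No repressor is bound and KulN is active, so *gixU* is transcribed.
So GixU is produced and active.
No repressor is bound and GixU is active, so *lomU* is transcribed.
So LomU is produced and active.
No repressor is bound and LomU is active, so *oxaH* is transcribed.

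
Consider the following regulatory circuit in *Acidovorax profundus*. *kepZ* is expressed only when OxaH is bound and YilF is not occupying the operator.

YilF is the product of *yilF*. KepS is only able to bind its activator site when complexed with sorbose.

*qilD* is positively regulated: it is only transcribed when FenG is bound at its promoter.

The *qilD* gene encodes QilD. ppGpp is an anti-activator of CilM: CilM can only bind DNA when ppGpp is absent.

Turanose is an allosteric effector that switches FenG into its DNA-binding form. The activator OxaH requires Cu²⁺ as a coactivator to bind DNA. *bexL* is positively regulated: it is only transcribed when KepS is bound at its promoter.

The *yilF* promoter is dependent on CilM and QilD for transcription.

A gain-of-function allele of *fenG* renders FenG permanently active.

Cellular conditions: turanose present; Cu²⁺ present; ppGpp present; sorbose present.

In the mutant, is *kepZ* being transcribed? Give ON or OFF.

ppGpp is present, so CilM is inactive.
FenG is constitutively active in this strain.
No repressor is bound and FenG is active, so *qilD* is transcribed.
So QilD is produced and active.
Required activator CilM is absent, so *yilF* is not transcribed.
So YilF is not produced.
Cu²⁺ is present, so OxaH is active.
No repressor is bound and OxaH is active, so *kepZ* is transcribed.

ON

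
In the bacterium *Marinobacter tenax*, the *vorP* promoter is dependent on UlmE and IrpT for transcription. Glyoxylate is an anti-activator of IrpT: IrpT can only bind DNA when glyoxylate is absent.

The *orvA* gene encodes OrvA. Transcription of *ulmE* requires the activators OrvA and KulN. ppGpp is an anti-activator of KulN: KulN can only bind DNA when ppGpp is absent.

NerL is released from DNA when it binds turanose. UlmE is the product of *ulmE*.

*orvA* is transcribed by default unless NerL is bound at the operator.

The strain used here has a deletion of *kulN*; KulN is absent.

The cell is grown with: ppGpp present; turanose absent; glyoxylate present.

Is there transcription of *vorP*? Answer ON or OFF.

Turanose is absent, so NerL is active.
With repressor NerL bound, *orvA* is not transcribed.
So OrvA is not produced.
KulN is non-functional in this strain, so it has no effect.
Required activator OrvA is absent, so *ulmE* is not transcribed.
So UlmE is not produced.
Glyoxylate is present, so IrpT is inactive.
Required activator UlmE is absent, so *vorP* is not transcribed.

OFF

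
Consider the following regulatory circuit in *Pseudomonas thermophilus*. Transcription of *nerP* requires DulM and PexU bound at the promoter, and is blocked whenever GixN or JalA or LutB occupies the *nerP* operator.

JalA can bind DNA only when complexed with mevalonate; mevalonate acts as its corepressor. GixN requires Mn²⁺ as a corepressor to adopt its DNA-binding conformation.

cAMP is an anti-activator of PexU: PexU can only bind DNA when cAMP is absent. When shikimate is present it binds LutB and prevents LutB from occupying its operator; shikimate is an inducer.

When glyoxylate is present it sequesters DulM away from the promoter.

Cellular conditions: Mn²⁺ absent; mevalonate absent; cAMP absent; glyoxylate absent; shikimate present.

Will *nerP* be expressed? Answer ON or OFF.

ON

Glyoxylate is absent, so DulM is active.
cAMP is absent, so PexU is active.
Mn²⁺ is absent, so GixN is inactive.
Mevalonate is absent, so JalA is inactive.
Shikimate is present, so LutB is inactive.
No repressor is bound and DulM and PexU are active, so *nerP* is transcribed.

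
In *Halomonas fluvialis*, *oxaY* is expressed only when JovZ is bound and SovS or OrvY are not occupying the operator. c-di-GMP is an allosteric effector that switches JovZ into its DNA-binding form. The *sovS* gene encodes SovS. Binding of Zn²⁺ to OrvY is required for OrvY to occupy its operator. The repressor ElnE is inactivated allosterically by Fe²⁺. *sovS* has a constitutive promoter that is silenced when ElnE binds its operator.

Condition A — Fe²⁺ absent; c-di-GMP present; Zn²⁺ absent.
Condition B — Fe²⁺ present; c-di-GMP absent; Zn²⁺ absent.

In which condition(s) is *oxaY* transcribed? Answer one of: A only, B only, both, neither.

Condition A:
Fe²⁺ is absent, so ElnE is active.
With repressor ElnE bound, *sovS* is not transcribed.
So SovS is not produced.
c-di-GMP is present, so JovZ is active.
Zn²⁺ is absent, so OrvY is inactive.
No repressor is bound and JovZ is active, so *oxaY* is transcribed.
→ *oxaY* is ON in A.
Condition B:
Fe²⁺ is present, so ElnE is inactive.
With no repressor bound, *sovS* is transcribed.
So SovS is produced and active.
c-di-GMP is absent, so JovZ is inactive.
Zn²⁺ is absent, so OrvY is inactive.
With repressor SovS bound, *oxaY* is not transcribed.
→ *oxaY* is OFF in B.

A only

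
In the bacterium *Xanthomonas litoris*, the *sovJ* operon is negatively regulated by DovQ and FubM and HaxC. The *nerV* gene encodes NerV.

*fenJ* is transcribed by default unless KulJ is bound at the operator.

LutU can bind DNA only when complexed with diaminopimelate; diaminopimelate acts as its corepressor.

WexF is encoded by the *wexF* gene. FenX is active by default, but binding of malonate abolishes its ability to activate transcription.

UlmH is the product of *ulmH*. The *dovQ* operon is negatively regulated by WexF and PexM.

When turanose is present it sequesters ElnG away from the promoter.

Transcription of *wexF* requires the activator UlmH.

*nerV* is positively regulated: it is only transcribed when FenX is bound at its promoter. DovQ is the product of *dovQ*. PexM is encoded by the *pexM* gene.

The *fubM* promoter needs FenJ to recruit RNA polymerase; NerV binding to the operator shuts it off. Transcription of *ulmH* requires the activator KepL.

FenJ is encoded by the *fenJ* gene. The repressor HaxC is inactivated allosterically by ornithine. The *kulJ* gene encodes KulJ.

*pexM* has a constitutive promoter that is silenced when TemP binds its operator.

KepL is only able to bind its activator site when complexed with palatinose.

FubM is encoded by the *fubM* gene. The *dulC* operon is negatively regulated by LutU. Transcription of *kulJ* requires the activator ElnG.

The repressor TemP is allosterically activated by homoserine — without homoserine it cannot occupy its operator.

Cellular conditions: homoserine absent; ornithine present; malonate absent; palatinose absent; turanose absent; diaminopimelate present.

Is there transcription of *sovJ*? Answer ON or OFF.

ON

Palatinose is absent, so KepL is inactive.
Required activator KepL is absent, so *ulmH* is not transcribed.
So UlmH is not produced.
Required activator UlmH is absent, so *wexF* is not transcribed.
So WexF is not produced.
Homoserine is absent, so TemP is inactive.
With no repressor bound, *pexM* is transcribed.
So PexM is produced and active.
With repressor PexM bound, *dovQ* is not transcribed.
So DovQ is not produced.
Turanose is absent, so ElnG is active.
No repressor is bound and ElnG is active, so *kulJ* is transcribed.
So KulJ is produced and active.
With repressor KulJ bound, *fenJ* is not transcribed.
So FenJ is not produced.
Malonate is absent, so FenX is active.
No repressor is bound and FenX is active, so *nerV* is transcribed.
So NerV is produced and active.
With repressor NerV bound, *fubM* is not transcribed.
So FubM is not produced.
Ornithine is present, so HaxC is inactive.
With no repressor bound, *sovJ* is transcribed.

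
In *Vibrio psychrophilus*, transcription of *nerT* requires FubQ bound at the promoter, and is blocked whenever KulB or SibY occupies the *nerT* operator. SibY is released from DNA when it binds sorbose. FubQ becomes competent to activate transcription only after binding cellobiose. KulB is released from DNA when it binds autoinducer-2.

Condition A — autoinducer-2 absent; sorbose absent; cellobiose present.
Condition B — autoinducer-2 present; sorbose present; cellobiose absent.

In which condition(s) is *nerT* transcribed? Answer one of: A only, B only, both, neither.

Condition A:
Autoinducer-2 is absent, so KulB is active.
Sorbose is absent, so SibY is active.
Cellobiose is present, so FubQ is active.
With repressor KulB bound, *nerT* is not transcribed.
→ *nerT* is OFF in A.
Condition B:
Autoinducer-2 is present, so KulB is inactive.
Sorbose is present, so SibY is inactive.
Cellobiose is absent, so FubQ is inactive.
Required activator FubQ is absent, so *nerT* is not transcribed.
→ *nerT* is OFF in B.

neither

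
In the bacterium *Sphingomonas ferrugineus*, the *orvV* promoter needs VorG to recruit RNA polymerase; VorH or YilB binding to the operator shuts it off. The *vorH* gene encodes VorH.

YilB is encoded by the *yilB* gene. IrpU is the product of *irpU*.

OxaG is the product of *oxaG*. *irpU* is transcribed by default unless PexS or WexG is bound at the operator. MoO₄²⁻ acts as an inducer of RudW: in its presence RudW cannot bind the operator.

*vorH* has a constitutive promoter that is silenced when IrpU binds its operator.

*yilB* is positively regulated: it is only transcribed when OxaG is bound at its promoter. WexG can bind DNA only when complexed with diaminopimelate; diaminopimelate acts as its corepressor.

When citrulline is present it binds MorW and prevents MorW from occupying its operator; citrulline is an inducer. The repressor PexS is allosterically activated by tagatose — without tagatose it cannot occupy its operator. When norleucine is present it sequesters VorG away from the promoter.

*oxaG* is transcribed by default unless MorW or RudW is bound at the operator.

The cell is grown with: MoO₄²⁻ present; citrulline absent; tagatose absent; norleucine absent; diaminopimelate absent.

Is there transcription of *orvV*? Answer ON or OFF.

ON

Tagatose is absent, so PexS is inactive.
Diaminopimelate is absent, so WexG is inactive.
With no repressor bound, *irpU* is transcribed.
So IrpU is produced and active.
With repressor IrpU bound, *vorH* is not transcribed.
So VorH is not produced.
Norleucine is absent, so VorG is active.
Citrulline is absent, so MorW is active.
MoO₄²⁻ is present, so RudW is inactive.
With repressor MorW bound, *oxaG* is not transcribed.
So OxaG is not produced.
Required activator OxaG is absent, so *yilB* is not transcribed.
So YilB is not produced.
No repressor is bound and VorG is active, so *orvV* is transcribed.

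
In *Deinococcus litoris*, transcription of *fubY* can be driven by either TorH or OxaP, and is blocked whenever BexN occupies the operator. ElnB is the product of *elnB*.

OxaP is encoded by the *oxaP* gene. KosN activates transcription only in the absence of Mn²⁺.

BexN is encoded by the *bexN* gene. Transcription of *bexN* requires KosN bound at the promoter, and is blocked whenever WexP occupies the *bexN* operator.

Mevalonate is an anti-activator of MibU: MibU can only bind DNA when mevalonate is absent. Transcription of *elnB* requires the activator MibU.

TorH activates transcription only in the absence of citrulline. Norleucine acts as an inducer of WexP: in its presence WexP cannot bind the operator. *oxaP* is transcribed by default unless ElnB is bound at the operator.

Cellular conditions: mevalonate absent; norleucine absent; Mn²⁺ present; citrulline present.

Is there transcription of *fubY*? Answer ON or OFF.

Citrulline is present, so TorH is inactive.
Mevalonate is absent, so MibU is active.
No repressor is bound and MibU is active, so *elnB* is transcribed.
So ElnB is produced and active.
With repressor ElnB bound, *oxaP* is not transcribed.
So OxaP is not produced.
Mn²⁺ is present, so KosN is inactive.
Norleucine is absent, so WexP is active.
With repressor WexP bound, *bexN* is not transcribed.
So BexN is not produced.
No activator is available at the *fubY* promoter, so *fubY* is not transcribed.

OFF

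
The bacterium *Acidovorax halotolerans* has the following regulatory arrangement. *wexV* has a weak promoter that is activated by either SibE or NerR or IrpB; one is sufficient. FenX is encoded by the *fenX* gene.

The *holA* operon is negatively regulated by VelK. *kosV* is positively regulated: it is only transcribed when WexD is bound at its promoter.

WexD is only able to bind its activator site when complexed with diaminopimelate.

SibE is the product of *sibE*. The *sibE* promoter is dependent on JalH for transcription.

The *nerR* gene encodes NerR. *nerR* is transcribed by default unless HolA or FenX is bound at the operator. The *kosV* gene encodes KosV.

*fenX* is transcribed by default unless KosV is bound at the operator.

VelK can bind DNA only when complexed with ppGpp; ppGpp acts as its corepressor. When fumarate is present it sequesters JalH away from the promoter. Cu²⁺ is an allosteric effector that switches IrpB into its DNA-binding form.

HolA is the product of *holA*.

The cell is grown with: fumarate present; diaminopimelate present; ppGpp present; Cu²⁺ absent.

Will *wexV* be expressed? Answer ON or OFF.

ON

Fumarate is present, so JalH is inactive.
Required activator JalH is absent, so *sibE* is not transcribed.
So SibE is not produced.
ppGpp is present, so VelK is active.
With repressor VelK bound, *holA* is not transcribed.
So HolA is not produced.
Diaminopimelate is present, so WexD is active.
No repressor is bound and WexD is active, so *kosV* is transcribed.
So KosV is produced and active.
With repressor KosV bound, *fenX* is not transcribed.
So FenX is not produced.
With no repressor bound, *nerR* is transcribed.
So NerR is produced and active.
Cu²⁺ is absent, so IrpB is inactive.
Activator NerR is present, so *wexV* is transcribed.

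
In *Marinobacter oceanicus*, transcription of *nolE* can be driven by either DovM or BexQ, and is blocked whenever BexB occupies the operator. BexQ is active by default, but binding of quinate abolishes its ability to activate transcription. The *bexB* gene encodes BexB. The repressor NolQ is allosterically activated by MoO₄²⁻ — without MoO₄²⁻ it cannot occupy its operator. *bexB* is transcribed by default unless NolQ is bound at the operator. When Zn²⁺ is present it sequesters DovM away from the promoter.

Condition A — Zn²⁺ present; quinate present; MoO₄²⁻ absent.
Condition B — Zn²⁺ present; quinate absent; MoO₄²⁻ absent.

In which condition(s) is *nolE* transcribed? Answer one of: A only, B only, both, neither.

Condition A:
Zn²⁺ is present, so DovM is inactive.
Quinate is present, so BexQ is inactive.
MoO₄²⁻ is absent, so NolQ is inactive.
With no repressor bound, *bexB* is transcribed.
So BexB is produced and active.
With repressor BexB bound, *nolE* is not transcribed.
→ *nolE* is OFF in A.
Condition B:
Zn²⁺ is present, so DovM is inactive.
Quinate is absent, so BexQ is active.
MoO₄²⁻ is absent, so NolQ is inactive.
With no repressor bound, *bexB* is transcribed.
So BexB is produced and active.
With repressor BexB bound, *nolE* is not transcribed.
→ *nolE* is OFF in B.

neither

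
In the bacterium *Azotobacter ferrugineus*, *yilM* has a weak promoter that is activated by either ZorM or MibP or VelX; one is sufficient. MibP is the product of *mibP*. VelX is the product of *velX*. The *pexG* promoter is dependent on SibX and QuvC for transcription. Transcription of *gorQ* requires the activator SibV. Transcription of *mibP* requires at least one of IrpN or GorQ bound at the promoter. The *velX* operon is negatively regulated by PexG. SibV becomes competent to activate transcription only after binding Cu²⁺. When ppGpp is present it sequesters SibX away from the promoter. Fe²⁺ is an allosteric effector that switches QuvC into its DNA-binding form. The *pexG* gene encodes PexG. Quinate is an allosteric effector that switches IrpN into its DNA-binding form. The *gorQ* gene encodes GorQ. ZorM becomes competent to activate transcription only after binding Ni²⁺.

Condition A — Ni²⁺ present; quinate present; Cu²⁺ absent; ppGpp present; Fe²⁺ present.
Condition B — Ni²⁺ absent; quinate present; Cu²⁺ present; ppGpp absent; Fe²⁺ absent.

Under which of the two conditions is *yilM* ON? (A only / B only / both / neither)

both

Condition A:
Ni²⁺ is present, so ZorM is active.
Quinate is present, so IrpN is active.
Cu²⁺ is absent, so SibV is inactive.
Required activator SibV is absent, so *gorQ* is not transcribed.
So GorQ is not produced.
Activator IrpN is present, so *mibP* is transcribed.
So MibP is produced and active.
ppGpp is present, so SibX is inactive.
Fe²⁺ is present, so QuvC is active.
Required activator SibX is absent, so *pexG* is not transcribed.
So PexG is not produced.
With no repressor bound, *velX* is transcribed.
So VelX is produced and active.
Activator ZorM is present, so *yilM* is transcribed.
→ *yilM* is ON in A.
Condition B:
Ni²⁺ is absent, so ZorM is inactive.
Quinate is present, so IrpN is active.
Cu²⁺ is present, so SibV is active.
No repressor is bound and SibV is active, so *gorQ* is transcribed.
So GorQ is produced and active.
Activator IrpN is present, so *mibP* is transcribed.
So MibP is produced and active.
ppGpp is absent, so SibX is active.
Fe²⁺ is absent, so QuvC is inactive.
Required activator QuvC is absent, so *pexG* is not transcribed.
So PexG is not produced.
With no repressor bound, *velX* is transcribed.
So VelX is produced and active.
Activator MibP is present, so *yilM* is transcribed.
→ *yilM* is ON in B.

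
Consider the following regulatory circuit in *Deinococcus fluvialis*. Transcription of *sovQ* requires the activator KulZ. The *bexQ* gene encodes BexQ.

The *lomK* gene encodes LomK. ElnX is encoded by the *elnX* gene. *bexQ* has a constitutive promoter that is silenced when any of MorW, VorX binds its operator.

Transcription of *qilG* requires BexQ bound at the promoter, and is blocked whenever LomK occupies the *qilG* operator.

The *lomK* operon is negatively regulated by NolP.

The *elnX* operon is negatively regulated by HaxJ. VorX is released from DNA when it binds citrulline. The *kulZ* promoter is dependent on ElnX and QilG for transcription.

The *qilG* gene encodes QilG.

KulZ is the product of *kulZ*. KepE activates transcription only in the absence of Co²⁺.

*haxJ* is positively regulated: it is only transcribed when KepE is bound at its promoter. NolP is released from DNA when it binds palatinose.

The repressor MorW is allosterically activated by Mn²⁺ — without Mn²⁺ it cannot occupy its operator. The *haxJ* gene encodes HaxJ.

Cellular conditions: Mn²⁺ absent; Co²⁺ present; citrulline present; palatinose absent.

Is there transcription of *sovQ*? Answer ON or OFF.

ON

Co²⁺ is present, so KepE is inactive.
Required activator KepE is absent, so *haxJ* is not transcribed.
So HaxJ is not produced.
With no repressor bound, *elnX* is transcribed.
So ElnX is produced and active.
Palatinose is absent, so NolP is active.
With repressor NolP bound, *lomK* is not transcribed.
So LomK is not produced.
Mn²⁺ is absent, so MorW is inactive.
Citrulline is present, so VorX is inactive.
With no repressor bound, *bexQ* is transcribed.
So BexQ is produced and active.
No repressor is bound and BexQ is active, so *qilG* is transcribed.
So QilG is produced and active.
No repressor is bound and ElnX and QilG are active, so *kulZ* is transcribed.
So KulZ is produced and active.
No repressor is bound and KulZ is active, so *sovQ* is transcribed.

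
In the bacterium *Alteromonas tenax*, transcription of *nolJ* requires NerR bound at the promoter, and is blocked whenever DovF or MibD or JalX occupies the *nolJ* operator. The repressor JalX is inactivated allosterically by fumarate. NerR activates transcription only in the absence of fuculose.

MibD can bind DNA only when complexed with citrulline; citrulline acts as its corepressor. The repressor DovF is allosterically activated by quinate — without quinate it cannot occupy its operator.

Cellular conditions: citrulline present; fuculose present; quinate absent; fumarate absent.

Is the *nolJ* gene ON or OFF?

Fuculose is present, so NerR is inactive.
Quinate is absent, so DovF is inactive.
Citrulline is present, so MibD is active.
Fumarate is absent, so JalX is active.
With repressor MibD bound, *nolJ* is not transcribed.

OFF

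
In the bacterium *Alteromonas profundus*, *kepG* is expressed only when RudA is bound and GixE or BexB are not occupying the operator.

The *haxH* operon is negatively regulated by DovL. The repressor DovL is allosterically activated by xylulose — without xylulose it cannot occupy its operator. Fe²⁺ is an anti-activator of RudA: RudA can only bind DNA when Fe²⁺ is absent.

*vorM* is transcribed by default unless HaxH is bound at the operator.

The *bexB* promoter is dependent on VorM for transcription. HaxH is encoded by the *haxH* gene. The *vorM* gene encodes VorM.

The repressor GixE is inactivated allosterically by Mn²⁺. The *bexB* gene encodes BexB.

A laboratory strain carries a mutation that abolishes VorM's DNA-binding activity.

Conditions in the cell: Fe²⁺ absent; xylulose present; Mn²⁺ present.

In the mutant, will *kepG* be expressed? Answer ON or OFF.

Fe²⁺ is absent, so RudA is active.
Mn²⁺ is present, so GixE is inactive.
VorM is non-functional in this strain, so it has no effect.
Required activator VorM is absent, so *bexB* is not transcribed.
So BexB is not produced.
No repressor is bound and RudA is active, so *kepG* is transcribed.

ON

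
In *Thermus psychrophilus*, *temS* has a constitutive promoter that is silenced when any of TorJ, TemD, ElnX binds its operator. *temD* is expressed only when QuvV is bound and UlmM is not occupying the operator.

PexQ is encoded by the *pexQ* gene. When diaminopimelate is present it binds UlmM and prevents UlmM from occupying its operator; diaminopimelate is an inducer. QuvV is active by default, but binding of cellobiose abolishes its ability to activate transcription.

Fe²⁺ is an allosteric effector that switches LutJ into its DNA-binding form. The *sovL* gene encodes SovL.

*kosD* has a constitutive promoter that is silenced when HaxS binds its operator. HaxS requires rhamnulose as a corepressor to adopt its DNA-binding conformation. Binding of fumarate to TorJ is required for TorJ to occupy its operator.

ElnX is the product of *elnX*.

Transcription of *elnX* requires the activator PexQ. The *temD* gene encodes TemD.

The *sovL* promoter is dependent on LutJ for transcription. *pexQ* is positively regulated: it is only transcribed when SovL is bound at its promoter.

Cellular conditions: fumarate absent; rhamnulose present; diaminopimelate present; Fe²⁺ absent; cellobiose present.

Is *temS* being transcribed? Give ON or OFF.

ON

Fumarate is absent, so TorJ is inactive.
Diaminopimelate is present, so UlmM is inactive.
Cellobiose is present, so QuvV is inactive.
Required activator QuvV is absent, so *temD* is not transcribed.
So TemD is not produced.
Fe²⁺ is absent, so LutJ is inactive.
Required activator LutJ is absent, so *sovL* is not transcribed.
So SovL is not produced.
Required activator SovL is absent, so *pexQ* is not transcribed.
So PexQ is not produced.
Required activator PexQ is absent, so *elnX* is not transcribed.
So ElnX is not produced.
With no repressor bound, *temS* is transcribed.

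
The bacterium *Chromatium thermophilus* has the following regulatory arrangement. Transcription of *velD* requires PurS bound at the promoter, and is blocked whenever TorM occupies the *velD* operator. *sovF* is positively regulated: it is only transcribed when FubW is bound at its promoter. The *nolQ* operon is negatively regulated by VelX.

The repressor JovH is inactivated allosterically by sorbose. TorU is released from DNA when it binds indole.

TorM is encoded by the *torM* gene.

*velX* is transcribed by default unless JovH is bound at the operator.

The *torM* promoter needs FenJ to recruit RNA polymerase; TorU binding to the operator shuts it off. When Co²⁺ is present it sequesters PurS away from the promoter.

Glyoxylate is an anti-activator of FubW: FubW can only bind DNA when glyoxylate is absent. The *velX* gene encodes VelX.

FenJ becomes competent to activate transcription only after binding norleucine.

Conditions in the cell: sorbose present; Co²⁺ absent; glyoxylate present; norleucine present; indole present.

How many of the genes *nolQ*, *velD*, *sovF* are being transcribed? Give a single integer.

Sorbose is present, so JovH is inactive.
With no repressor bound, *velX* is transcribed.
So VelX is produced and active.
With repressor VelX bound, *nolQ* is not transcribed.
→ *nolQ* is OFF.
Indole is present, so TorU is inactive.
Norleucine is present, so FenJ is active.
No repressor is bound and FenJ is active, so *torM* is transcribed.
So TorM is produced and active.
Co²⁺ is absent, so PurS is active.
With repressor TorM bound, *velD* is not transcribed.
→ *velD* is OFF.
Glyoxylate is present, so FubW is inactive.
Required activator FubW is absent, so *sovF* is not transcribed.
→ *sovF* is OFF.
0 of the 3 genes are transcribed.

0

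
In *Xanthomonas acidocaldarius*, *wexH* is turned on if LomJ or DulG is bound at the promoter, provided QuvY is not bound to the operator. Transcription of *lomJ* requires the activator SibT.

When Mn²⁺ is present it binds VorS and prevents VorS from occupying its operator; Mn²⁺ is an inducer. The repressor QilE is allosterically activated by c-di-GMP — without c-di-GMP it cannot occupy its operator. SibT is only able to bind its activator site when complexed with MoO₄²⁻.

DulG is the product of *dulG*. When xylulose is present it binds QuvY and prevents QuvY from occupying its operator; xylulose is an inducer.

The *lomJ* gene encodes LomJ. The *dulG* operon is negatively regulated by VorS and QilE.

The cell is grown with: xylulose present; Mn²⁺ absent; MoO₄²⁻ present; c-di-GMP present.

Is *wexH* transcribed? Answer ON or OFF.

ON

MoO₄²⁻ is present, so SibT is active.
No repressor is bound and SibT is active, so *lomJ* is transcribed.
So LomJ is produced and active.
Xylulose is present, so QuvY is inactive.
Mn²⁺ is absent, so VorS is active.
c-di-GMP is present, so QilE is active.
With repressor VorS bound, *dulG* is not transcribed.
So DulG is not produced.
Activator LomJ is present, so *wexH* is transcribed.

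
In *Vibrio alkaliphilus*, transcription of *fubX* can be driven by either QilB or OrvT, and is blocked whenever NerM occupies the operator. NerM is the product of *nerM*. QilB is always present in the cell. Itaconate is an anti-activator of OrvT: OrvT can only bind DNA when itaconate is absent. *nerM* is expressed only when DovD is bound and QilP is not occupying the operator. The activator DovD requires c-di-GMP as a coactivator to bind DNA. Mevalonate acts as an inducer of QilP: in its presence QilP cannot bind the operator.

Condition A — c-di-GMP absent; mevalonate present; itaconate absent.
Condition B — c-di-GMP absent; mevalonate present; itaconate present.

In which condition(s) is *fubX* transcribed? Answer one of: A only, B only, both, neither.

Condition A:
QilB is produced constitutively and is active.
c-di-GMP is absent, so DovD is inactive.
Mevalonate is present, so QilP is inactive.
Required activator DovD is absent, so *nerM* is not transcribed.
So NerM is not produced.
Itaconate is absent, so OrvT is active.
Activator QilB is present, so *fubX* is transcribed.
→ *fubX* is ON in A.
Condition B:
QilB is produced constitutively and is active.
c-di-GMP is absent, so DovD is inactive.
Mevalonate is present, so QilP is inactive.
Required activator DovD is absent, so *nerM* is not transcribed.
So NerM is not produced.
Itaconate is present, so OrvT is inactive.
Activator QilB is present, so *fubX* is transcribed.
→ *fubX* is ON in B.

both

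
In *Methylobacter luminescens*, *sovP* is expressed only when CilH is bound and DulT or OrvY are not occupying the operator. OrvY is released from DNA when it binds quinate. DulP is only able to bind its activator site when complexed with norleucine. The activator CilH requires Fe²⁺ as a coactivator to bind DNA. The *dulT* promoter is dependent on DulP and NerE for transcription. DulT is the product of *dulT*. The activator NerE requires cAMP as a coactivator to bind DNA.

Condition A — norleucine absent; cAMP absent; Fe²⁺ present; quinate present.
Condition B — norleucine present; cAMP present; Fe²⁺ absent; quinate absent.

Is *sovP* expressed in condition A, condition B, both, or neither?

Condition A:
Norleucine is absent, so DulP is inactive.
cAMP is absent, so NerE is inactive.
Required activator DulP is absent, so *dulT* is not transcribed.
So DulT is not produced.
Fe²⁺ is present, so CilH is active.
Quinate is present, so OrvY is inactive.
No repressor is bound and CilH is active, so *sovP* is transcribed.
→ *sovP* is ON in A.
Condition B:
Norleucine is present, so DulP is active.
cAMP is present, so NerE is active.
No repressor is bound and DulP and NerE are active, so *dulT* is transcribed.
So DulT is produced and active.
Fe²⁺ is absent, so CilH is inactive.
Quinate is absent, so OrvY is active.
With repressor DulT bound, *sovP* is not transcribed.
→ *sovP* is OFF in B.

A only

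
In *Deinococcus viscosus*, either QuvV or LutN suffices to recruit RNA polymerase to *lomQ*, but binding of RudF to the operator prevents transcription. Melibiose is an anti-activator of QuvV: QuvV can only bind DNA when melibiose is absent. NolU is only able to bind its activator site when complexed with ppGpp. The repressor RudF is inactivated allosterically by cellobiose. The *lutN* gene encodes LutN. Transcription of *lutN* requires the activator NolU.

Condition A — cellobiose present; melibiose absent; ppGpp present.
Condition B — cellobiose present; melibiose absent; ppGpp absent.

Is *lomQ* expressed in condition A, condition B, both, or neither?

both

Condition A:
Cellobiose is present, so RudF is inactive.
Melibiose is absent, so QuvV is active.
ppGpp is present, so NolU is active.
No repressor is bound and NolU is active, so *lutN* is transcribed.
So LutN is produced and active.
Activator QuvV is present, so *lomQ* is transcribed.
→ *lomQ* is ON in A.
Condition B:
Cellobiose is present, so RudF is inactive.
Melibiose is absent, so QuvV is active.
ppGpp is absent, so NolU is inactive.
Required activator NolU is absent, so *lutN* is not transcribed.
So LutN is not produced.
Activator QuvV is present, so *lomQ* is transcribed.
→ *lomQ* is ON in B.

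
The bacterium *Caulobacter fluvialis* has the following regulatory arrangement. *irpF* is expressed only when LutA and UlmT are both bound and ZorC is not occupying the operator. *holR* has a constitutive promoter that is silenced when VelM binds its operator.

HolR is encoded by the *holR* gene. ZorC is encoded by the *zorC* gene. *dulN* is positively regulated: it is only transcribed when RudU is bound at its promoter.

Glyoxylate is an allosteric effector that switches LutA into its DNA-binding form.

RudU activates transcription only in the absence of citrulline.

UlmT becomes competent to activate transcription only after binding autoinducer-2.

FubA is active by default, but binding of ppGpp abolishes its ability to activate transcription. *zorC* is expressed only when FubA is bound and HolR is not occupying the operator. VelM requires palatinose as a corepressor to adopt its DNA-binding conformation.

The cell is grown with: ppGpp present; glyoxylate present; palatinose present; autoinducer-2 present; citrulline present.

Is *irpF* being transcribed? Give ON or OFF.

ON

Glyoxylate is present, so LutA is active.
Autoinducer-2 is present, so UlmT is active.
ppGpp is present, so FubA is inactive.
Palatinose is present, so VelM is active.
With repressor VelM bound, *holR* is not transcribed.
So HolR is not produced.
Required activator FubA is absent, so *zorC* is not transcribed.
So ZorC is not produced.
No repressor is bound and LutA and UlmT are active, so *irpF* is transcribed.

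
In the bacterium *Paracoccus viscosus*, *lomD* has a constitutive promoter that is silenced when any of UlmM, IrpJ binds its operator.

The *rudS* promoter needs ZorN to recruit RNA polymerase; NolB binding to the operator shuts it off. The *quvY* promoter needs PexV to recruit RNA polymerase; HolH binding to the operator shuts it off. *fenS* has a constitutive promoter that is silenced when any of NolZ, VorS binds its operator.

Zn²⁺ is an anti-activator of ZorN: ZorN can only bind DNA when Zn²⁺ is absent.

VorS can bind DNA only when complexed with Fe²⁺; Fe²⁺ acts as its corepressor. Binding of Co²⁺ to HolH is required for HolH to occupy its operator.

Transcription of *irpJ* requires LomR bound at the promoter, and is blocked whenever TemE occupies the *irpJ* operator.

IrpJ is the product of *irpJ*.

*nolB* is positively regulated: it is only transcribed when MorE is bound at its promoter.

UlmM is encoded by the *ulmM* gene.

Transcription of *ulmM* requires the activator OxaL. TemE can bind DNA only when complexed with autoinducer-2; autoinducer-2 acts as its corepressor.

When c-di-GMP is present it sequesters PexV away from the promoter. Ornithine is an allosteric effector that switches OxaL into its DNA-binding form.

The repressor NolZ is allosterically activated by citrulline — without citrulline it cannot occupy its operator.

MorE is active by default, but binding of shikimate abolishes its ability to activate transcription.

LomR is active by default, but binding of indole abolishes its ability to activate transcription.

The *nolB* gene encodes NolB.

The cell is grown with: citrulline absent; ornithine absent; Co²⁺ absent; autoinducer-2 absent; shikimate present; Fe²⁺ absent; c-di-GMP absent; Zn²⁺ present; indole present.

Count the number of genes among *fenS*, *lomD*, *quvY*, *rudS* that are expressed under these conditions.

3

Citrulline is absent, so NolZ is inactive.
Fe²⁺ is absent, so VorS is inactive.
With no repressor bound, *fenS* is transcribed.
→ *fenS* is ON.
Ornithine is absent, so OxaL is inactive.
Required activator OxaL is absent, so *ulmM* is not transcribed.
So UlmM is not produced.
Autoinducer-2 is absent, so TemE is inactive.
Indole is present, so LomR is inactive.
Required activator LomR is absent, so *irpJ* is not transcribed.
So IrpJ is not produced.
With no repressor bound, *lomD* is transcribed.
→ *lomD* is ON.
Co²⁺ is absent, so HolH is inactive.
c-di-GMP is absent, so PexV is active.
No repressor is bound and PexV is active, so *quvY* is transcribed.
→ *quvY* is ON.
Zn²⁺ is present, so ZorN is inactive.
Shikimate is present, so MorE is inactive.
Required activator MorE is absent, so *nolB* is not transcribed.
So NolB is not produced.
Required activator ZorN is absent, so *rudS* is not transcribed.
→ *rudS* is OFF.
3 of the 4 genes are transcribed.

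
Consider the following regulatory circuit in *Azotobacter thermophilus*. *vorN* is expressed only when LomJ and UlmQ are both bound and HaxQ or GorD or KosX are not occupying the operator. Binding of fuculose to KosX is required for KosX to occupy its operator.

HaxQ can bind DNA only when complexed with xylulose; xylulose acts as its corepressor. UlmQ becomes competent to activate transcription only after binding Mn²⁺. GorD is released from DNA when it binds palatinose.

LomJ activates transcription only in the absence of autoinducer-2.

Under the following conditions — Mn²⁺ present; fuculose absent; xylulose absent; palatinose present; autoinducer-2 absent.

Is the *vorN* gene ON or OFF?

Xylulose is absent, so HaxQ is inactive.
Palatinose is present, so GorD is inactive.
Fuculose is absent, so KosX is inactive.
Autoinducer-2 is absent, so LomJ is active.
Mn²⁺ is present, so UlmQ is active.
No repressor is bound and LomJ and UlmQ are active, so *vorN* is transcribed.

ON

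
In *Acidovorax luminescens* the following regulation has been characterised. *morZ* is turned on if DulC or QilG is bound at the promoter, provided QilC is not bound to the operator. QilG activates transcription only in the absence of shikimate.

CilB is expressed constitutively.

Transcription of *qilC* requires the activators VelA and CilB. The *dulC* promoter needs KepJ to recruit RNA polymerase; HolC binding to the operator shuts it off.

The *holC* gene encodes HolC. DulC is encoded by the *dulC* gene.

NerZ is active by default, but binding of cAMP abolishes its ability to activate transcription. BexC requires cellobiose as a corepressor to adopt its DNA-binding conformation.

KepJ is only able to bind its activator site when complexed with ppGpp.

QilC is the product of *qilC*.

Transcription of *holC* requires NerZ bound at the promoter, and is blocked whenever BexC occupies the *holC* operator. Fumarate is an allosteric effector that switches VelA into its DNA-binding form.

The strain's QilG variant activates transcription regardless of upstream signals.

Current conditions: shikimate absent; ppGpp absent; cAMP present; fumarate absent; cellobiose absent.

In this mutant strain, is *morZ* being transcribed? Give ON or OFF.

ON

Fumarate is absent, so VelA is inactive.
CilB is produced constitutively and is active.
Required activator VelA is absent, so *qilC* is not transcribed.
So QilC is not produced.
ppGpp is absent, so KepJ is inactive.
cAMP is present, so NerZ is inactive.
Cellobiose is absent, so BexC is inactive.
Required activator NerZ is absent, so *holC* is not transcribed.
So HolC is not produced.
Required activator KepJ is absent, so *dulC* is not transcribed.
So DulC is not produced.
QilG is constitutively active in this strain.
Activator QilG is present, so *morZ* is transcribed.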